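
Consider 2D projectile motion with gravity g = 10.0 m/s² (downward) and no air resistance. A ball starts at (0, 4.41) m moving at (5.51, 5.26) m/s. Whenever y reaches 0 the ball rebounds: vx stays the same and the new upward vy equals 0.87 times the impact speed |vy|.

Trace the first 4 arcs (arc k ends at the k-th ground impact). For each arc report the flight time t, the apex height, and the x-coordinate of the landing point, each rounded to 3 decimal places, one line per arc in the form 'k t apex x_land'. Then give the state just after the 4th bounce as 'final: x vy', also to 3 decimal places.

Arc 1: start y=4.410, vy=5.260 → t=1.602, apex=5.793, x_land=8.829, impact vy=-10.764
  bounce: vy ← 0.87·10.764 = 9.365
Arc 2: start y=0.000, vy=9.365 → t=1.873, apex=4.385, x_land=19.149, impact vy=-9.365
  bounce: vy ← 0.87·9.365 = 8.147
Arc 3: start y=0.000, vy=8.147 → t=1.629, apex=3.319, x_land=28.128, impact vy=-8.147
  bounce: vy ← 0.87·8.147 = 7.088
Arc 4: start y=0.000, vy=7.088 → t=1.418, apex=2.512, x_land=35.939, impact vy=-7.088
  bounce: vy ← 0.87·7.088 = 6.167

1 1.602 5.793 8.829
2 1.873 4.385 19.149
3 1.629 3.319 28.128
4 1.418 2.512 35.939
final: 35.939 6.167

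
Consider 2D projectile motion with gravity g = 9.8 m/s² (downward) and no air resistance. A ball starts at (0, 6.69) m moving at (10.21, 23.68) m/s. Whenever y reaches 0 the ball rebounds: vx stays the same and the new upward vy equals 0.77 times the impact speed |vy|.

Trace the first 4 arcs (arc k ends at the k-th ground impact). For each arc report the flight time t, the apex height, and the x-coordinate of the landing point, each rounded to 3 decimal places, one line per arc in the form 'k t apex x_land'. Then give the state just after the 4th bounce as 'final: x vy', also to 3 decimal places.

Arc 1: start y=6.690, vy=23.680 → t=5.100, apex=35.299, x_land=52.074, impact vy=-26.303
  bounce: vy ← 0.77·26.303 = 20.254
Arc 2: start y=0.000, vy=20.254 → t=4.133, apex=20.929, x_land=94.276, impact vy=-20.254
  bounce: vy ← 0.77·20.254 = 15.595
Arc 3: start y=0.000, vy=15.595 → t=3.183, apex=12.409, x_land=126.772, impact vy=-15.595
  bounce: vy ← 0.77·15.595 = 12.008
Arc 4: start y=0.000, vy=12.008 → t=2.451, apex=7.357, x_land=151.793, impact vy=-12.008
  bounce: vy ← 0.77·12.008 = 9.246

1 5.100 35.299 52.074
2 4.133 20.929 94.276
3 3.183 12.409 126.772
4 2.451 7.357 151.793
final: 151.793 9.246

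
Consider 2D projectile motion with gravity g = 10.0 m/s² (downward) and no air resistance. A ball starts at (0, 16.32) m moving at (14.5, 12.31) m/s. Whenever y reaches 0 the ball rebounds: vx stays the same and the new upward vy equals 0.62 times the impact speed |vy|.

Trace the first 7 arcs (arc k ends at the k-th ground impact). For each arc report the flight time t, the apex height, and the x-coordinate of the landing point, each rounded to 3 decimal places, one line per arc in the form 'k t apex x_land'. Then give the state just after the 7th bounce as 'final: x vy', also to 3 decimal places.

Arc 1: start y=16.320, vy=12.310 → t=3.417, apex=23.897, x_land=49.549, impact vy=-21.862
  bounce: vy ← 0.62·21.862 = 13.554
Arc 2: start y=0.000, vy=13.554 → t=2.711, apex=9.186, x_land=88.856, impact vy=-13.554
  bounce: vy ← 0.62·13.554 = 8.404
Arc 3: start y=0.000, vy=8.404 → t=1.681, apex=3.531, x_land=113.227, impact vy=-8.404
  bounce: vy ← 0.62·8.404 = 5.210
Arc 4: start y=0.000, vy=5.210 → t=1.042, apex=1.357, x_land=128.337, impact vy=-5.210
  bounce: vy ← 0.62·5.210 = 3.230
Arc 5: start y=0.000, vy=3.230 → t=0.646, apex=0.522, x_land=137.705, impact vy=-3.230
  bounce: vy ← 0.62·3.230 = 2.003
Arc 6: start y=0.000, vy=2.003 → t=0.401, apex=0.201, x_land=143.513, impact vy=-2.003
  bounce: vy ← 0.62·2.003 = 1.242
Arc 7: start y=0.000, vy=1.242 → t=0.248, apex=0.077, x_land=147.114, impact vy=-1.242
  bounce: vy ← 0.62·1.242 = 0.770

1 3.417 23.897 49.549
2 2.711 9.186 88.856
3 1.681 3.531 113.227
4 1.042 1.357 128.337
5 0.646 0.522 137.705
6 0.401 0.201 143.513
7 0.248 0.077 147.114
final: 147.114 0.770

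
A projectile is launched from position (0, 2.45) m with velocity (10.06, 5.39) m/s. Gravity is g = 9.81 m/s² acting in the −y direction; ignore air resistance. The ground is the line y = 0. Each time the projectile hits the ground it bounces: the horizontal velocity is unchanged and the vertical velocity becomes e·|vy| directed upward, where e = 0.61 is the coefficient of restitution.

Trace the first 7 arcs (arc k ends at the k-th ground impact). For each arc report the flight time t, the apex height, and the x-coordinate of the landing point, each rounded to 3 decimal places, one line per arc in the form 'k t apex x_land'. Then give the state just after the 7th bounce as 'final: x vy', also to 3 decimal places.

Arc 1: start y=2.450, vy=5.390 → t=1.445, apex=3.931, x_land=14.533, impact vy=-8.782
  bounce: vy ← 0.61·8.782 = 5.357
Arc 2: start y=0.000, vy=5.357 → t=1.092, apex=1.463, x_land=25.520, impact vy=-5.357
  bounce: vy ← 0.61·5.357 = 3.268
Arc 3: start y=0.000, vy=3.268 → t=0.666, apex=0.544, x_land=32.222, impact vy=-3.268
  bounce: vy ← 0.61·3.268 = 1.993
Arc 4: start y=0.000, vy=1.993 → t=0.406, apex=0.203, x_land=36.310, impact vy=-1.993
  bounce: vy ← 0.61·1.993 = 1.216
Arc 5: start y=0.000, vy=1.216 → t=0.248, apex=0.075, x_land=38.804, impact vy=-1.216
  bounce: vy ← 0.61·1.216 = 0.742
Arc 6: start y=0.000, vy=0.742 → t=0.151, apex=0.028, x_land=40.325, impact vy=-0.742
  bounce: vy ← 0.61·0.742 = 0.452
Arc 7: start y=0.000, vy=0.452 → t=0.092, apex=0.010, x_land=41.253, impact vy=-0.452
  bounce: vy ← 0.61·0.452 = 0.276

1 1.445 3.931 14.533
2 1.092 1.463 25.520
3 0.666 0.544 32.222
4 0.406 0.203 36.310
5 0.248 0.075 38.804
6 0.151 0.028 40.325
7 0.092 0.010 41.253
final: 41.253 0.276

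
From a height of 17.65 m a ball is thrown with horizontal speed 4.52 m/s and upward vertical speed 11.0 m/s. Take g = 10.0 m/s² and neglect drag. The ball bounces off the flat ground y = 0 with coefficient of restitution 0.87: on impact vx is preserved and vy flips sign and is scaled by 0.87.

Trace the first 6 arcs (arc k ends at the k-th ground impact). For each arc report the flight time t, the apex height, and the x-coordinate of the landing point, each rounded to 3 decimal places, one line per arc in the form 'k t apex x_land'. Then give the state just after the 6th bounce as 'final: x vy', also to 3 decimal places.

Arc 1: start y=17.650, vy=11.000 → t=3.277, apex=23.700, x_land=14.813, impact vy=-21.772
  bounce: vy ← 0.87·21.772 = 18.941
Arc 2: start y=0.000, vy=18.941 → t=3.788, apex=17.939, x_land=31.936, impact vy=-18.941
  bounce: vy ← 0.87·18.941 = 16.479
Arc 3: start y=0.000, vy=16.479 → t=3.296, apex=13.578, x_land=46.833, impact vy=-16.479
  bounce: vy ← 0.87·16.479 = 14.337
Arc 4: start y=0.000, vy=14.337 → t=2.867, apex=10.277, x_land=59.793, impact vy=-14.337
  bounce: vy ← 0.87·14.337 = 12.473
Arc 5: start y=0.000, vy=12.473 → t=2.495, apex=7.779, x_land=71.068, impact vy=-12.473
  bounce: vy ← 0.87·12.473 = 10.851
Arc 6: start y=0.000, vy=10.851 → t=2.170, apex=5.888, x_land=80.878, impact vy=-10.851
  bounce: vy ← 0.87·10.851 = 9.441

1 3.277 23.700 14.813
2 3.788 17.939 31.936
3 3.296 13.578 46.833
4 2.867 10.277 59.793
5 2.495 7.779 71.068
6 2.170 5.888 80.878
final: 80.878 9.441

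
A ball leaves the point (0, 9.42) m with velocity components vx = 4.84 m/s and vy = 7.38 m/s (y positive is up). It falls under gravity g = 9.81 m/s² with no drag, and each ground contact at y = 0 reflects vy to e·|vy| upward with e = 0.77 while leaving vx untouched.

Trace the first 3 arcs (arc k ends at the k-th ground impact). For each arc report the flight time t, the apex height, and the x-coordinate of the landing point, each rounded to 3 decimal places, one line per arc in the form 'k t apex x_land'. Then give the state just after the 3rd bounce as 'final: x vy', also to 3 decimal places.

Arc 1: start y=9.420, vy=7.380 → t=2.329, apex=12.196, x_land=11.273, impact vy=-15.469
  bounce: vy ← 0.77·15.469 = 11.911
Arc 2: start y=0.000, vy=11.911 → t=2.428, apex=7.231, x_land=23.026, impact vy=-11.911
  bounce: vy ← 0.77·11.911 = 9.171
Arc 3: start y=0.000, vy=9.171 → t=1.870, apex=4.287, x_land=32.076, impact vy=-9.171
  bounce: vy ← 0.77·9.171 = 7.062

1 2.329 12.196 11.273
2 2.428 7.231 23.026
3 1.870 4.287 32.076
final: 32.076 7.062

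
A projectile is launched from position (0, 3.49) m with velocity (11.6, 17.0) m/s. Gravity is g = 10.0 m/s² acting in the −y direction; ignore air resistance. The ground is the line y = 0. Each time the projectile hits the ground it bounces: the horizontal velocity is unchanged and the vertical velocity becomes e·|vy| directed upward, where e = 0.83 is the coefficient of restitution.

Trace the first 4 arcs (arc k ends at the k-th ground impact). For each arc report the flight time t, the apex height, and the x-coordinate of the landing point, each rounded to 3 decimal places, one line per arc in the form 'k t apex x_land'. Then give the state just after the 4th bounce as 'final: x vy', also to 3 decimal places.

1 3.594 17.940 41.693
2 3.144 12.359 78.167
3 2.610 8.514 108.442
4 2.166 5.865 133.569
final: 133.569 8.990

Arc 1: start y=3.490, vy=17.000 → t=3.594, apex=17.940, x_land=41.693, impact vy=-18.942
  bounce: vy ← 0.83·18.942 = 15.722
Arc 2: start y=0.000, vy=15.722 → t=3.144, apex=12.359, x_land=78.167, impact vy=-15.722
  bounce: vy ← 0.83·15.722 = 13.049
Arc 3: start y=0.000, vy=13.049 → t=2.610, apex=8.514, x_land=108.442, impact vy=-13.049
  bounce: vy ← 0.83·13.049 = 10.831
Arc 4: start y=0.000, vy=10.831 → t=2.166, apex=5.865, x_land=133.569, impact vy=-10.831
  bounce: vy ← 0.83·10.831 = 8.990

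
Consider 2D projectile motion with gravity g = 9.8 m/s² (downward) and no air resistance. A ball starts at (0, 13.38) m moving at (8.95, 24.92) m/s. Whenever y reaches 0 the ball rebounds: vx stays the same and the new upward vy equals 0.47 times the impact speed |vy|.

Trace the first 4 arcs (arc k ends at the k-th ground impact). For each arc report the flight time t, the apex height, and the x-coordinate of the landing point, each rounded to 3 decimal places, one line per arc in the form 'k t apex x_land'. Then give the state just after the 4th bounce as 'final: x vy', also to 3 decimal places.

1 5.575 45.064 49.900
2 2.851 9.955 75.414
3 1.340 2.199 87.405
4 0.630 0.486 93.041
final: 93.041 1.450

Arc 1: start y=13.380, vy=24.920 → t=5.575, apex=45.064, x_land=49.900, impact vy=-29.720
  bounce: vy ← 0.47·29.720 = 13.968
Arc 2: start y=0.000, vy=13.968 → t=2.851, apex=9.955, x_land=75.414, impact vy=-13.968
  bounce: vy ← 0.47·13.968 = 6.565
Arc 3: start y=0.000, vy=6.565 → t=1.340, apex=2.199, x_land=87.405, impact vy=-6.565
  bounce: vy ← 0.47·6.565 = 3.086
Arc 4: start y=0.000, vy=3.086 → t=0.630, apex=0.486, x_land=93.041, impact vy=-3.086
  bounce: vy ← 0.47·3.086 = 1.450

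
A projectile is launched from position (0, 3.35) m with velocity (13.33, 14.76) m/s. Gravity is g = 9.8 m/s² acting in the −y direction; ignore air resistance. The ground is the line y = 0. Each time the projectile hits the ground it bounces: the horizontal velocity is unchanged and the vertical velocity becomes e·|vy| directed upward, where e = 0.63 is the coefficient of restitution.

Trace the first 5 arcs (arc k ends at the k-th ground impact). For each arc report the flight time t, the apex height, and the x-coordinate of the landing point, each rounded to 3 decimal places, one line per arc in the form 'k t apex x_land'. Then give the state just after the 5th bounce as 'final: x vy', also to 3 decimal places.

1 3.224 14.465 42.980
2 2.165 5.741 71.838
3 1.364 2.279 90.018
4 0.859 0.904 101.472
5 0.541 0.359 108.688
final: 108.688 1.671

Arc 1: start y=3.350, vy=14.760 → t=3.224, apex=14.465, x_land=42.980, impact vy=-16.838
  bounce: vy ← 0.63·16.838 = 10.608
Arc 2: start y=0.000, vy=10.608 → t=2.165, apex=5.741, x_land=71.838, impact vy=-10.608
  bounce: vy ← 0.63·10.608 = 6.683
Arc 3: start y=0.000, vy=6.683 → t=1.364, apex=2.279, x_land=90.018, impact vy=-6.683
  bounce: vy ← 0.63·6.683 = 4.210
Arc 4: start y=0.000, vy=4.210 → t=0.859, apex=0.904, x_land=101.472, impact vy=-4.210
  bounce: vy ← 0.63·4.210 = 2.652
Arc 5: start y=0.000, vy=2.652 → t=0.541, apex=0.359, x_land=108.688, impact vy=-2.652
  bounce: vy ← 0.63·2.652 = 1.671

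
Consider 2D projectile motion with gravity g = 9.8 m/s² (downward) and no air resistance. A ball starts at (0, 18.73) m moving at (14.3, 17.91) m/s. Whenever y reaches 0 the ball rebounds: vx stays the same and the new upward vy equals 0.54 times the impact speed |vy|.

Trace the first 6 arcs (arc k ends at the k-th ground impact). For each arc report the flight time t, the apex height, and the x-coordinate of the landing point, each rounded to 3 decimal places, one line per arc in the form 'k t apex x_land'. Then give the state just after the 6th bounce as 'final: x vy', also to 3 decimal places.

Arc 1: start y=18.730, vy=17.910 → t=4.504, apex=35.096, x_land=64.405, impact vy=-26.227
  bounce: vy ← 0.54·26.227 = 14.163
Arc 2: start y=0.000, vy=14.163 → t=2.890, apex=10.234, x_land=105.737, impact vy=-14.163
  bounce: vy ← 0.54·14.163 = 7.648
Arc 3: start y=0.000, vy=7.648 → t=1.561, apex=2.984, x_land=128.056, impact vy=-7.648
  bounce: vy ← 0.54·7.648 = 4.130
Arc 4: start y=0.000, vy=4.130 → t=0.843, apex=0.870, x_land=140.109, impact vy=-4.130
  bounce: vy ← 0.54·4.130 = 2.230
Arc 5: start y=0.000, vy=2.230 → t=0.455, apex=0.254, x_land=146.617, impact vy=-2.230
  bounce: vy ← 0.54·2.230 = 1.204
Arc 6: start y=0.000, vy=1.204 → t=0.246, apex=0.074, x_land=150.132, impact vy=-1.204
  bounce: vy ← 0.54·1.204 = 0.650

1 4.504 35.096 64.405
2 2.890 10.234 105.737
3 1.561 2.984 128.056
4 0.843 0.870 140.109
5 0.455 0.254 146.617
6 0.246 0.074 150.132
final: 150.132 0.650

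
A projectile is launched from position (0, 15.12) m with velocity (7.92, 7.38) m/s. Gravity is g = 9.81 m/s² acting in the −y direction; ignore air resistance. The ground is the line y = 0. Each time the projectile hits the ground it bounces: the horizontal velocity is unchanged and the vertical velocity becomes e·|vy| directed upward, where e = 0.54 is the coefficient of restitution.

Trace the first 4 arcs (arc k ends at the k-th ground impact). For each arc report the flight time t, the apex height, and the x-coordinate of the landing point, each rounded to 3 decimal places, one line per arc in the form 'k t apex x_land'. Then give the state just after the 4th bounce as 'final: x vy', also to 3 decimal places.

1 2.662 17.896 21.086
2 2.063 5.218 37.425
3 1.114 1.522 46.247
4 0.602 0.444 51.011
final: 51.011 1.593

Arc 1: start y=15.120, vy=7.380 → t=2.662, apex=17.896, x_land=21.086, impact vy=-18.738
  bounce: vy ← 0.54·18.738 = 10.119
Arc 2: start y=0.000, vy=10.119 → t=2.063, apex=5.218, x_land=37.425, impact vy=-10.119
  bounce: vy ← 0.54·10.119 = 5.464
Arc 3: start y=0.000, vy=5.464 → t=1.114, apex=1.522, x_land=46.247, impact vy=-5.464
  bounce: vy ← 0.54·5.464 = 2.951
Arc 4: start y=0.000, vy=2.951 → t=0.602, apex=0.444, x_land=51.011, impact vy=-2.951
  bounce: vy ← 0.54·2.951 = 1.593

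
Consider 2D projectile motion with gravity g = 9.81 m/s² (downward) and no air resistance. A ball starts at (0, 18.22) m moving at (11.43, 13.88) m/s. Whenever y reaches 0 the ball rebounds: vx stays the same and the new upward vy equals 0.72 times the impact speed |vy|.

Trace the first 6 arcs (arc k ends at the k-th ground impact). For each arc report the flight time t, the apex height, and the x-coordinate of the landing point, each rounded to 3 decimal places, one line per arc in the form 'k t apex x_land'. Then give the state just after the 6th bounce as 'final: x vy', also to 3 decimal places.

Arc 1: start y=18.220, vy=13.880 → t=3.806, apex=28.039, x_land=43.500, impact vy=-23.455
  bounce: vy ← 0.72·23.455 = 16.888
Arc 2: start y=0.000, vy=16.888 → t=3.443, apex=14.536, x_land=82.853, impact vy=-16.888
  bounce: vy ← 0.72·16.888 = 12.159
Arc 3: start y=0.000, vy=12.159 → t=2.479, apex=7.535, x_land=111.187, impact vy=-12.159
  bounce: vy ← 0.72·12.159 = 8.754
Arc 4: start y=0.000, vy=8.754 → t=1.785, apex=3.906, x_land=131.587, impact vy=-8.754
  bounce: vy ← 0.72·8.754 = 6.303
Arc 5: start y=0.000, vy=6.303 → t=1.285, apex=2.025, x_land=146.275, impact vy=-6.303
  bounce: vy ← 0.72·6.303 = 4.538
Arc 6: start y=0.000, vy=4.538 → t=0.925, apex=1.050, x_land=156.851, impact vy=-4.538
  bounce: vy ← 0.72·4.538 = 3.268

1 3.806 28.039 43.500
2 3.443 14.536 82.853
3 2.479 7.535 111.187
4 1.785 3.906 131.587
5 1.285 2.025 146.275
6 0.925 1.050 156.851
final: 156.851 3.268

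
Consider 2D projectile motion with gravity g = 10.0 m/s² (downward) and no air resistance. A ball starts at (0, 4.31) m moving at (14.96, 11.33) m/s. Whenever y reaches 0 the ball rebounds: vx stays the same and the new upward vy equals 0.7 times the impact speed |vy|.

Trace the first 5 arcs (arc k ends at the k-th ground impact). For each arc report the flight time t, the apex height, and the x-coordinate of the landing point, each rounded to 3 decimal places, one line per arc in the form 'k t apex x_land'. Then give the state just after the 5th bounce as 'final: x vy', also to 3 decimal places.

1 2.598 10.728 38.863
2 2.051 5.257 69.542
3 1.436 2.576 91.018
4 1.005 1.262 106.051
5 0.703 0.618 116.574
final: 116.574 2.462

Arc 1: start y=4.310, vy=11.330 → t=2.598, apex=10.728, x_land=38.863, impact vy=-14.648
  bounce: vy ← 0.7·14.648 = 10.254
Arc 2: start y=0.000, vy=10.254 → t=2.051, apex=5.257, x_land=69.542, impact vy=-10.254
  bounce: vy ← 0.7·10.254 = 7.178
Arc 3: start y=0.000, vy=7.178 → t=1.436, apex=2.576, x_land=91.018, impact vy=-7.178
  bounce: vy ← 0.7·7.178 = 5.024
Arc 4: start y=0.000, vy=5.024 → t=1.005, apex=1.262, x_land=106.051, impact vy=-5.024
  bounce: vy ← 0.7·5.024 = 3.517
Arc 5: start y=0.000, vy=3.517 → t=0.703, apex=0.618, x_land=116.574, impact vy=-3.517
  bounce: vy ← 0.7·3.517 = 2.462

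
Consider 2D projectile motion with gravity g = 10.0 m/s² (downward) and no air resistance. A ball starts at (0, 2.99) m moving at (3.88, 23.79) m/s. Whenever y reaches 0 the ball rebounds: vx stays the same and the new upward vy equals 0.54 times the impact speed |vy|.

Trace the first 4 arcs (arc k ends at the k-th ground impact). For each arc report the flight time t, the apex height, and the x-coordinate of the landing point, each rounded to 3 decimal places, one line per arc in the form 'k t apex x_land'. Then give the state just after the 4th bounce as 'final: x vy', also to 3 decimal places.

Arc 1: start y=2.990, vy=23.790 → t=4.881, apex=31.288, x_land=18.936, impact vy=-25.015
  bounce: vy ← 0.54·25.015 = 13.508
Arc 2: start y=0.000, vy=13.508 → t=2.702, apex=9.124, x_land=29.419, impact vy=-13.508
  bounce: vy ← 0.54·13.508 = 7.294
Arc 3: start y=0.000, vy=7.294 → t=1.459, apex=2.660, x_land=35.079, impact vy=-7.294
  bounce: vy ← 0.54·7.294 = 3.939
Arc 4: start y=0.000, vy=3.939 → t=0.788, apex=0.776, x_land=38.136, impact vy=-3.939
  bounce: vy ← 0.54·3.939 = 2.127

1 4.881 31.288 18.936
2 2.702 9.124 29.419
3 1.459 2.660 35.079
4 0.788 0.776 38.136
final: 38.136 2.127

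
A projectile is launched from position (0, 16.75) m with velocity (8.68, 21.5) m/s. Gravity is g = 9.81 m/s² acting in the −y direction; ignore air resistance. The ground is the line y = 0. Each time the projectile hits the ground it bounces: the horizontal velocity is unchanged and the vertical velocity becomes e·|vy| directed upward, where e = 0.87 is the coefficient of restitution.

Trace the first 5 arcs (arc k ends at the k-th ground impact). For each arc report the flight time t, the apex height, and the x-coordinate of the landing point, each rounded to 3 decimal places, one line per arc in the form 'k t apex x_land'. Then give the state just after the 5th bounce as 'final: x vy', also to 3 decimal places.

Arc 1: start y=16.750, vy=21.500 → t=5.058, apex=40.310, x_land=43.907, impact vy=-28.123
  bounce: vy ← 0.87·28.123 = 24.467
Arc 2: start y=0.000, vy=24.467 → t=4.988, apex=30.511, x_land=87.204, impact vy=-24.467
  bounce: vy ← 0.87·24.467 = 21.286
Arc 3: start y=0.000, vy=21.286 → t=4.340, apex=23.094, x_land=124.872, impact vy=-21.286
  bounce: vy ← 0.87·21.286 = 18.519
Arc 4: start y=0.000, vy=18.519 → t=3.776, apex=17.480, x_land=157.643, impact vy=-18.519
  bounce: vy ← 0.87·18.519 = 16.111
Arc 5: start y=0.000, vy=16.111 → t=3.285, apex=13.230, x_land=186.154, impact vy=-16.111
  bounce: vy ← 0.87·16.111 = 14.017

1 5.058 40.310 43.907
2 4.988 30.511 87.204
3 4.340 23.094 124.872
4 3.776 17.480 157.643
5 3.285 13.230 186.154
final: 186.154 14.017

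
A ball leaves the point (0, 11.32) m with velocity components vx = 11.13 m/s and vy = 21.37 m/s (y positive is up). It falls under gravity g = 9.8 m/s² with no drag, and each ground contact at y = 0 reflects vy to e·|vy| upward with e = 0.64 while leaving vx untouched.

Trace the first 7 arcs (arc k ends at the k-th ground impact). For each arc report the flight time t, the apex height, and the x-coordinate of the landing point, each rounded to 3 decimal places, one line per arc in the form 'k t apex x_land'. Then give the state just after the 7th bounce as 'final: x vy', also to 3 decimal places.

Arc 1: start y=11.320, vy=21.370 → t=4.839, apex=34.620, x_land=53.854, impact vy=-26.049
  bounce: vy ← 0.64·26.049 = 16.671
Arc 2: start y=0.000, vy=16.671 → t=3.402, apex=14.180, x_land=91.722, impact vy=-16.671
  bounce: vy ← 0.64·16.671 = 10.670
Arc 3: start y=0.000, vy=10.670 → t=2.177, apex=5.808, x_land=115.958, impact vy=-10.670
  bounce: vy ← 0.64·10.670 = 6.829
Arc 4: start y=0.000, vy=6.829 → t=1.394, apex=2.379, x_land=131.468, impact vy=-6.829
  bounce: vy ← 0.64·6.829 = 4.370
Arc 5: start y=0.000, vy=4.370 → t=0.892, apex=0.974, x_land=141.395, impact vy=-4.370
  bounce: vy ← 0.64·4.370 = 2.797
Arc 6: start y=0.000, vy=2.797 → t=0.571, apex=0.399, x_land=147.748, impact vy=-2.797
  bounce: vy ← 0.64·2.797 = 1.790
Arc 7: start y=0.000, vy=1.790 → t=0.365, apex=0.163, x_land=151.814, impact vy=-1.790
  bounce: vy ← 0.64·1.790 = 1.146

1 4.839 34.620 53.854
2 3.402 14.180 91.722
3 2.177 5.808 115.958
4 1.394 2.379 131.468
5 0.892 0.974 141.395
6 0.571 0.399 147.748
7 0.365 0.163 151.814
final: 151.814 1.146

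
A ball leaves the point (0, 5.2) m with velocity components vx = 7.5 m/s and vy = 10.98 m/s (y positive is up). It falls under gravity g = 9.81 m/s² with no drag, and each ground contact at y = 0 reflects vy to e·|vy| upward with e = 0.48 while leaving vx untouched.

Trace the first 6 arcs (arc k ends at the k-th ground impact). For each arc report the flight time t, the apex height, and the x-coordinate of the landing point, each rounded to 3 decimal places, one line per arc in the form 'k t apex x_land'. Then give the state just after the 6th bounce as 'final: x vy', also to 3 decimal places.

1 2.640 11.345 19.801
2 1.460 2.614 30.751
3 0.701 0.602 36.007
4 0.336 0.139 38.529
5 0.161 0.032 39.740
6 0.078 0.007 40.322
final: 40.322 0.182

Arc 1: start y=5.200, vy=10.980 → t=2.640, apex=11.345, x_land=19.801, impact vy=-14.919
  bounce: vy ← 0.48·14.919 = 7.161
Arc 2: start y=0.000, vy=7.161 → t=1.460, apex=2.614, x_land=30.751, impact vy=-7.161
  bounce: vy ← 0.48·7.161 = 3.437
Arc 3: start y=0.000, vy=3.437 → t=0.701, apex=0.602, x_land=36.007, impact vy=-3.437
  bounce: vy ← 0.48·3.437 = 1.650
Arc 4: start y=0.000, vy=1.650 → t=0.336, apex=0.139, x_land=38.529, impact vy=-1.650
  bounce: vy ← 0.48·1.650 = 0.792
Arc 5: start y=0.000, vy=0.792 → t=0.161, apex=0.032, x_land=39.740, impact vy=-0.792
  bounce: vy ← 0.48·0.792 = 0.380
Arc 6: start y=0.000, vy=0.380 → t=0.078, apex=0.007, x_land=40.322, impact vy=-0.380
  bounce: vy ← 0.48·0.380 = 0.182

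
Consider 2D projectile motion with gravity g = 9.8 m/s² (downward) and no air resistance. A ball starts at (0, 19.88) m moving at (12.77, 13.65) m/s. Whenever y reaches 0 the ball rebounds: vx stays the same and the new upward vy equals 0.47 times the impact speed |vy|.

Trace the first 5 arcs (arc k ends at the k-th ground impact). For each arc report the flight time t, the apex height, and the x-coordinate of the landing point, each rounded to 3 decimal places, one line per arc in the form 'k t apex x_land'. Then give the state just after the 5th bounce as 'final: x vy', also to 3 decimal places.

1 3.842 29.386 49.059
2 2.302 6.491 78.456
3 1.082 1.434 92.272
4 0.509 0.317 98.766
5 0.239 0.070 101.818
final: 101.818 0.550

Arc 1: start y=19.880, vy=13.650 → t=3.842, apex=29.386, x_land=49.059, impact vy=-23.999
  bounce: vy ← 0.47·23.999 = 11.280
Arc 2: start y=0.000, vy=11.280 → t=2.302, apex=6.491, x_land=78.456, impact vy=-11.280
  bounce: vy ← 0.47·11.280 = 5.301
Arc 3: start y=0.000, vy=5.301 → t=1.082, apex=1.434, x_land=92.272, impact vy=-5.301
  bounce: vy ← 0.47·5.301 = 2.492
Arc 4: start y=0.000, vy=2.492 → t=0.509, apex=0.317, x_land=98.766, impact vy=-2.492
  bounce: vy ← 0.47·2.492 = 1.171
Arc 5: start y=0.000, vy=1.171 → t=0.239, apex=0.070, x_land=101.818, impact vy=-1.171
  bounce: vy ← 0.47·1.171 = 0.550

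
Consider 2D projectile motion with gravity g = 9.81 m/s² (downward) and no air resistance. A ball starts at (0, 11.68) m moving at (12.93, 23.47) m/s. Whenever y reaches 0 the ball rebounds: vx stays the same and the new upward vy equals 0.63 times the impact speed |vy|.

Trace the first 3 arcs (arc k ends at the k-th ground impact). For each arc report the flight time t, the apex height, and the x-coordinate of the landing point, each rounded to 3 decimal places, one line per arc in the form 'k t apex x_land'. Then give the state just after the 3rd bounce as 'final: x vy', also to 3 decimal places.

Arc 1: start y=11.680, vy=23.470 → t=5.239, apex=39.755, x_land=67.745, impact vy=-27.929
  bounce: vy ← 0.63·27.929 = 17.595
Arc 2: start y=0.000, vy=17.595 → t=3.587, apex=15.779, x_land=114.127, impact vy=-17.595
  bounce: vy ← 0.63·17.595 = 11.085
Arc 3: start y=0.000, vy=11.085 → t=2.260, apex=6.263, x_land=143.348, impact vy=-11.085
  bounce: vy ← 0.63·11.085 = 6.983

1 5.239 39.755 67.745
2 3.587 15.779 114.127
3 2.260 6.263 143.348
final: 143.348 6.983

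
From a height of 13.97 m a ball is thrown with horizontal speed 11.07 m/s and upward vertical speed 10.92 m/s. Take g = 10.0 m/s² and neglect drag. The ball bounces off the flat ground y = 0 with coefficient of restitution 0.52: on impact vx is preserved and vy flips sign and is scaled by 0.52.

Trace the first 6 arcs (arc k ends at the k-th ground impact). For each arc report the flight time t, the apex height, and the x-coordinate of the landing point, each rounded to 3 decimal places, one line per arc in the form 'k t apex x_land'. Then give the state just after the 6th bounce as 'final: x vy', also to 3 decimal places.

Arc 1: start y=13.970, vy=10.920 → t=3.089, apex=19.932, x_land=34.191, impact vy=-19.966
  bounce: vy ← 0.52·19.966 = 10.382
Arc 2: start y=0.000, vy=10.382 → t=2.076, apex=5.390, x_land=57.178, impact vy=-10.382
  bounce: vy ← 0.52·10.382 = 5.399
Arc 3: start y=0.000, vy=5.399 → t=1.080, apex=1.457, x_land=69.131, impact vy=-5.399
  bounce: vy ← 0.52·5.399 = 2.807
Arc 4: start y=0.000, vy=2.807 → t=0.561, apex=0.394, x_land=75.346, impact vy=-2.807
  bounce: vy ← 0.52·2.807 = 1.460
Arc 5: start y=0.000, vy=1.460 → t=0.292, apex=0.107, x_land=78.578, impact vy=-1.460
  bounce: vy ← 0.52·1.460 = 0.759
Arc 6: start y=0.000, vy=0.759 → t=0.152, apex=0.029, x_land=80.259, impact vy=-0.759
  bounce: vy ← 0.52·0.759 = 0.395

1 3.089 19.932 34.191
2 2.076 5.390 57.178
3 1.080 1.457 69.131
4 0.561 0.394 75.346
5 0.292 0.107 78.578
6 0.152 0.029 80.259
final: 80.259 0.395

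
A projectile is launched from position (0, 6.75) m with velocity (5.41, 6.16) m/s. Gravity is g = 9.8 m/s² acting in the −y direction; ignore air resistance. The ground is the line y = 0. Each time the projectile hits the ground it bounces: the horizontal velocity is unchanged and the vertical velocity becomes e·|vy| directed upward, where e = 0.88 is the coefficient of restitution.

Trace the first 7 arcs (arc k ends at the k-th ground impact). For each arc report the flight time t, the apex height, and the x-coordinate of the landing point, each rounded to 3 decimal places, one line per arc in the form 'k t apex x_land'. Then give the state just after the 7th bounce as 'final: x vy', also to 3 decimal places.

1 1.960 8.686 10.604
2 2.343 6.726 23.281
3 2.062 5.209 34.437
4 1.815 4.034 44.254
5 1.597 3.124 52.893
6 1.405 2.419 60.495
7 1.237 1.873 67.185
final: 67.185 5.332

Arc 1: start y=6.750, vy=6.160 → t=1.960, apex=8.686, x_land=10.604, impact vy=-13.048
  bounce: vy ← 0.88·13.048 = 11.482
Arc 2: start y=0.000, vy=11.482 → t=2.343, apex=6.726, x_land=23.281, impact vy=-11.482
  bounce: vy ← 0.88·11.482 = 10.104
Arc 3: start y=0.000, vy=10.104 → t=2.062, apex=5.209, x_land=34.437, impact vy=-10.104
  bounce: vy ← 0.88·10.104 = 8.892
Arc 4: start y=0.000, vy=8.892 → t=1.815, apex=4.034, x_land=44.254, impact vy=-8.892
  bounce: vy ← 0.88·8.892 = 7.825
Arc 5: start y=0.000, vy=7.825 → t=1.597, apex=3.124, x_land=52.893, impact vy=-7.825
  bounce: vy ← 0.88·7.825 = 6.886
Arc 6: start y=0.000, vy=6.886 → t=1.405, apex=2.419, x_land=60.495, impact vy=-6.886
  bounce: vy ← 0.88·6.886 = 6.059
Arc 7: start y=0.000, vy=6.059 → t=1.237, apex=1.873, x_land=67.185, impact vy=-6.059
  bounce: vy ← 0.88·6.059 = 5.332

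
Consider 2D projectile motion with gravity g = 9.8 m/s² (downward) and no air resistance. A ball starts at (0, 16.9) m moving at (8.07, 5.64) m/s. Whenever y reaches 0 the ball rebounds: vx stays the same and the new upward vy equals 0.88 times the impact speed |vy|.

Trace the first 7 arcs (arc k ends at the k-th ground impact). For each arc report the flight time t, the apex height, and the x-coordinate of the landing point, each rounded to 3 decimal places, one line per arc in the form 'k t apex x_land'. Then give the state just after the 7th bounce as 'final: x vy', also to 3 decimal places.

1 2.520 18.523 20.335
2 3.422 14.344 47.950
3 3.011 11.108 72.251
4 2.650 8.602 93.636
5 2.332 6.661 112.454
6 2.052 5.159 129.015
7 1.806 3.995 143.588
final: 143.588 7.787

Arc 1: start y=16.900, vy=5.640 → t=2.520, apex=18.523, x_land=20.335, impact vy=-19.054
  bounce: vy ← 0.88·19.054 = 16.767
Arc 2: start y=0.000, vy=16.767 → t=3.422, apex=14.344, x_land=47.950, impact vy=-16.767
  bounce: vy ← 0.88·16.767 = 14.755
Arc 3: start y=0.000, vy=14.755 → t=3.011, apex=11.108, x_land=72.251, impact vy=-14.755
  bounce: vy ← 0.88·14.755 = 12.985
Arc 4: start y=0.000, vy=12.985 → t=2.650, apex=8.602, x_land=93.636, impact vy=-12.985
  bounce: vy ← 0.88·12.985 = 11.427
Arc 5: start y=0.000, vy=11.427 → t=2.332, apex=6.661, x_land=112.454, impact vy=-11.427
  bounce: vy ← 0.88·11.427 = 10.055
Arc 6: start y=0.000, vy=10.055 → t=2.052, apex=5.159, x_land=129.015, impact vy=-10.055
  bounce: vy ← 0.88·10.055 = 8.849
Arc 7: start y=0.000, vy=8.849 → t=1.806, apex=3.995, x_land=143.588, impact vy=-8.849
  bounce: vy ← 0.88·8.849 = 7.787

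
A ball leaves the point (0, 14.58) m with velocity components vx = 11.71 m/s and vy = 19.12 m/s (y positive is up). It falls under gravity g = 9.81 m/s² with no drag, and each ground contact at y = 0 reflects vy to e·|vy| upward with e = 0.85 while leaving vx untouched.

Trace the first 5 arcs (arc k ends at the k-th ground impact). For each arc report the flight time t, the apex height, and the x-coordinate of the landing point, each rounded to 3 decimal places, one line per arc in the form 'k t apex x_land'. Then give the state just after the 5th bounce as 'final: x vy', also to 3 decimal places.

1 4.551 33.213 53.294
2 4.424 23.996 105.095
3 3.760 17.337 149.126
4 3.196 12.526 186.553
5 2.717 9.050 218.365
final: 218.365 11.327

Arc 1: start y=14.580, vy=19.120 → t=4.551, apex=33.213, x_land=53.294, impact vy=-25.527
  bounce: vy ← 0.85·25.527 = 21.698
Arc 2: start y=0.000, vy=21.698 → t=4.424, apex=23.996, x_land=105.095, impact vy=-21.698
  bounce: vy ← 0.85·21.698 = 18.443
Arc 3: start y=0.000, vy=18.443 → t=3.760, apex=17.337, x_land=149.126, impact vy=-18.443
  bounce: vy ← 0.85·18.443 = 15.677
Arc 4: start y=0.000, vy=15.677 → t=3.196, apex=12.526, x_land=186.553, impact vy=-15.677
  bounce: vy ← 0.85·15.677 = 13.325
Arc 5: start y=0.000, vy=13.325 → t=2.717, apex=9.050, x_land=218.365, impact vy=-13.325
  bounce: vy ← 0.85·13.325 = 11.327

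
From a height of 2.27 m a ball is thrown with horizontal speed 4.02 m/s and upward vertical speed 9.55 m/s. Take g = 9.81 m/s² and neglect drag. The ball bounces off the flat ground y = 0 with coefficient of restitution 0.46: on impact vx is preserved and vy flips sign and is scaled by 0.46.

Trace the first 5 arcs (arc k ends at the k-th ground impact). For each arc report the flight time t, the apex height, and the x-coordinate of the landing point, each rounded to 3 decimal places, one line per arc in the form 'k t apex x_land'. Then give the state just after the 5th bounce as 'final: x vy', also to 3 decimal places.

1 2.161 6.918 8.688
2 1.093 1.464 13.080
3 0.503 0.310 15.101
4 0.231 0.066 16.030
5 0.106 0.014 16.458
final: 16.458 0.240

Arc 1: start y=2.270, vy=9.550 → t=2.161, apex=6.918, x_land=8.688, impact vy=-11.651
  bounce: vy ← 0.46·11.651 = 5.359
Arc 2: start y=0.000, vy=5.359 → t=1.093, apex=1.464, x_land=13.080, impact vy=-5.359
  bounce: vy ← 0.46·5.359 = 2.465
Arc 3: start y=0.000, vy=2.465 → t=0.503, apex=0.310, x_land=15.101, impact vy=-2.465
  bounce: vy ← 0.46·2.465 = 1.134
Arc 4: start y=0.000, vy=1.134 → t=0.231, apex=0.066, x_land=16.030, impact vy=-1.134
  bounce: vy ← 0.46·1.134 = 0.522
Arc 5: start y=0.000, vy=0.522 → t=0.106, apex=0.014, x_land=16.458, impact vy=-0.522
  bounce: vy ← 0.46·0.522 = 0.240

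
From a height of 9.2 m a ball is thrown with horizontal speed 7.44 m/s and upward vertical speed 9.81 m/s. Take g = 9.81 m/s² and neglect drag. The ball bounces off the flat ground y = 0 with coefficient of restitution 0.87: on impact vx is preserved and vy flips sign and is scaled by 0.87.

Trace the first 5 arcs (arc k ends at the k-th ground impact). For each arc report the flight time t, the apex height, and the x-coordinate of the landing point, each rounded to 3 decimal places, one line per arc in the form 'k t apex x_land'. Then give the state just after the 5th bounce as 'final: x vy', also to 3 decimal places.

1 2.696 14.105 20.057
2 2.951 10.676 42.009
3 2.567 8.081 61.108
4 2.233 6.116 77.724
5 1.943 4.629 92.180
final: 92.180 8.291

Arc 1: start y=9.200, vy=9.810 → t=2.696, apex=14.105, x_land=20.057, impact vy=-16.636
  bounce: vy ← 0.87·16.636 = 14.473
Arc 2: start y=0.000, vy=14.473 → t=2.951, apex=10.676, x_land=42.009, impact vy=-14.473
  bounce: vy ← 0.87·14.473 = 12.591
Arc 3: start y=0.000, vy=12.591 → t=2.567, apex=8.081, x_land=61.108, impact vy=-12.591
  bounce: vy ← 0.87·12.591 = 10.955
Arc 4: start y=0.000, vy=10.955 → t=2.233, apex=6.116, x_land=77.724, impact vy=-10.955
  bounce: vy ← 0.87·10.955 = 9.530
Arc 5: start y=0.000, vy=9.530 → t=1.943, apex=4.629, x_land=92.180, impact vy=-9.530
  bounce: vy ← 0.87·9.530 = 8.291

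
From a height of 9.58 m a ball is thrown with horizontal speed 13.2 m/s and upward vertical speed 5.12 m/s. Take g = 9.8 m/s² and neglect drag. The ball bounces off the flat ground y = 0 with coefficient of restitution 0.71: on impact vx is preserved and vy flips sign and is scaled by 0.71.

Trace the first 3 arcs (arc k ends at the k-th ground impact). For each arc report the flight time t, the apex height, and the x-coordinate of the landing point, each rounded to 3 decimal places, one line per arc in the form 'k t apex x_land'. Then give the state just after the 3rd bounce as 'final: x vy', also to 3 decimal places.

1 2.015 10.917 26.600
2 2.120 5.503 54.578
3 1.505 2.774 74.443
final: 74.443 5.236

Arc 1: start y=9.580, vy=5.120 → t=2.015, apex=10.917, x_land=26.600, impact vy=-14.628
  bounce: vy ← 0.71·14.628 = 10.386
Arc 2: start y=0.000, vy=10.386 → t=2.120, apex=5.503, x_land=54.578, impact vy=-10.386
  bounce: vy ← 0.71·10.386 = 7.374
Arc 3: start y=0.000, vy=7.374 → t=1.505, apex=2.774, x_land=74.443, impact vy=-7.374
  bounce: vy ← 0.71·7.374 = 5.236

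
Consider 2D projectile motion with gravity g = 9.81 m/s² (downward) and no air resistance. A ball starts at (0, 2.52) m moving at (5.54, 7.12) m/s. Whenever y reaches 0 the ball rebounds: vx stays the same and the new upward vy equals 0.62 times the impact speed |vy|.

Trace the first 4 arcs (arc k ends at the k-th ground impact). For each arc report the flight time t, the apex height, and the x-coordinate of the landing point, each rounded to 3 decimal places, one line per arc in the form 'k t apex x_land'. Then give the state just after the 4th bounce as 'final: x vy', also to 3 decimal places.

Arc 1: start y=2.520, vy=7.120 → t=1.746, apex=5.104, x_land=9.672, impact vy=-10.007
  bounce: vy ← 0.62·10.007 = 6.204
Arc 2: start y=0.000, vy=6.204 → t=1.265, apex=1.962, x_land=16.679, impact vy=-6.204
  bounce: vy ← 0.62·6.204 = 3.847
Arc 3: start y=0.000, vy=3.847 → t=0.784, apex=0.754, x_land=21.024, impact vy=-3.847
  bounce: vy ← 0.62·3.847 = 2.385
Arc 4: start y=0.000, vy=2.385 → t=0.486, apex=0.290, x_land=23.718, impact vy=-2.385
  bounce: vy ← 0.62·2.385 = 1.479

1 1.746 5.104 9.672
2 1.265 1.962 16.679
3 0.784 0.754 21.024
4 0.486 0.290 23.718
final: 23.718 1.479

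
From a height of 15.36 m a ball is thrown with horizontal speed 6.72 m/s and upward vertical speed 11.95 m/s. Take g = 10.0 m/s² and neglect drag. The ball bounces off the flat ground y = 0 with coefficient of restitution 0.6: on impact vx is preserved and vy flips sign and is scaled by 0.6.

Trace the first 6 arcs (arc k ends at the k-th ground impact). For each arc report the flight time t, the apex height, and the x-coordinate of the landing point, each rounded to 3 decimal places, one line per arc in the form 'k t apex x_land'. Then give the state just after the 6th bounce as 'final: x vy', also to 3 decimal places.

Arc 1: start y=15.360, vy=11.950 → t=3.316, apex=22.500, x_land=22.286, impact vy=-21.213
  bounce: vy ← 0.6·21.213 = 12.728
Arc 2: start y=0.000, vy=12.728 → t=2.546, apex=8.100, x_land=39.392, impact vy=-12.728
  bounce: vy ← 0.6·12.728 = 7.637
Arc 3: start y=0.000, vy=7.637 → t=1.527, apex=2.916, x_land=49.656, impact vy=-7.637
  bounce: vy ← 0.6·7.637 = 4.582
Arc 4: start y=0.000, vy=4.582 → t=0.916, apex=1.050, x_land=55.814, impact vy=-4.582
  bounce: vy ← 0.6·4.582 = 2.749
Arc 5: start y=0.000, vy=2.749 → t=0.550, apex=0.378, x_land=59.509, impact vy=-2.749
  bounce: vy ← 0.6·2.749 = 1.650
Arc 6: start y=0.000, vy=1.650 → t=0.330, apex=0.136, x_land=61.726, impact vy=-1.650
  bounce: vy ← 0.6·1.650 = 0.990

1 3.316 22.500 22.286
2 2.546 8.100 39.392
3 1.527 2.916 49.656
4 0.916 1.050 55.814
5 0.550 0.378 59.509
6 0.330 0.136 61.726
final: 61.726 0.990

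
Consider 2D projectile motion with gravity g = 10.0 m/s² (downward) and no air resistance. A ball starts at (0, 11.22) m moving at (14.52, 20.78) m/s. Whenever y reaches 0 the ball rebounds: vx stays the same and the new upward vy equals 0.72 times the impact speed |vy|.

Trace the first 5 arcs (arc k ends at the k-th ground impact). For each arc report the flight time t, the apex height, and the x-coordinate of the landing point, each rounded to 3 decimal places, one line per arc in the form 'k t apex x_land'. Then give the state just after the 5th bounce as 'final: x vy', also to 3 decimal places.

Arc 1: start y=11.220, vy=20.780 → t=4.640, apex=32.810, x_land=67.368, impact vy=-25.617
  bounce: vy ← 0.72·25.617 = 18.444
Arc 2: start y=0.000, vy=18.444 → t=3.689, apex=17.009, x_land=120.929, impact vy=-18.444
  bounce: vy ← 0.72·18.444 = 13.280
Arc 3: start y=0.000, vy=13.280 → t=2.656, apex=8.817, x_land=159.493, impact vy=-13.280
  bounce: vy ← 0.72·13.280 = 9.561
Arc 4: start y=0.000, vy=9.561 → t=1.912, apex=4.571, x_land=187.259, impact vy=-9.561
  bounce: vy ← 0.72·9.561 = 6.884
Arc 5: start y=0.000, vy=6.884 → t=1.377, apex=2.370, x_land=207.251, impact vy=-6.884
  bounce: vy ← 0.72·6.884 = 4.957

1 4.640 32.810 67.368
2 3.689 17.009 120.929
3 2.656 8.817 159.493
4 1.912 4.571 187.259
5 1.377 2.370 207.251
final: 207.251 4.957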